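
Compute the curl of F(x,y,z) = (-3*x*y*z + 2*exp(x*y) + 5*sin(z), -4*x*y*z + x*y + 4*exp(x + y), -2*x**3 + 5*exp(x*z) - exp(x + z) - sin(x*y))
(x*(4*y - cos(x*y)), 6*x**2 - 3*x*y + y*cos(x*y) - 5*z*exp(x*z) + exp(x + z) + 5*cos(z), 3*x*z - 2*x*exp(x*y) - 4*y*z + y + 4*exp(x + y))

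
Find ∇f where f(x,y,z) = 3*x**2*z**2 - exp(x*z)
(z*(6*x*z - exp(x*z)), 0, x*(6*x*z - exp(x*z)))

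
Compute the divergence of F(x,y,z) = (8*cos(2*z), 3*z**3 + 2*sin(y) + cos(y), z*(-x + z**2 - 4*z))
-x + 3*z**2 - 8*z - sin(y) + 2*cos(y)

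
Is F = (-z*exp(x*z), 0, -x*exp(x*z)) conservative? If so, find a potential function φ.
Yes, F is conservative. φ = -exp(x*z)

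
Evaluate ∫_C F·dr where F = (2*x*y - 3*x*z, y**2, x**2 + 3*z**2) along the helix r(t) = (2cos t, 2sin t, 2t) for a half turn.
-2*pi + 8*pi**3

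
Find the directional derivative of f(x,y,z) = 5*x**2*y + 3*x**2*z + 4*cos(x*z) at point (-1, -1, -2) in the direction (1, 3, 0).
sqrt(10)*(8*sin(2) + 37)/10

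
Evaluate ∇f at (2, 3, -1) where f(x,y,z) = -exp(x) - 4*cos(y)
(-exp(2), 4*sin(3), 0)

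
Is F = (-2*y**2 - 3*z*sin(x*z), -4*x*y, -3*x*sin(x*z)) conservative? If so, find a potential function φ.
Yes, F is conservative. φ = -2*x*y**2 + 3*cos(x*z)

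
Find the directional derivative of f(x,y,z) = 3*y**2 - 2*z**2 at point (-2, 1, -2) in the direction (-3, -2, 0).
-12*sqrt(13)/13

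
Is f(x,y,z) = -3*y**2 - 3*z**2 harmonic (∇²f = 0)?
No, ∇²f = -12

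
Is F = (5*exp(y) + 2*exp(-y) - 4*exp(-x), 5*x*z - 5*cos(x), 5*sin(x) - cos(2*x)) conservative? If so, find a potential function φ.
No, ∇×F = (-5*x, -(4*sin(x) + 5)*cos(x), (5*(z - exp(y) + sin(x))*exp(y) + 2)*exp(-y)) ≠ 0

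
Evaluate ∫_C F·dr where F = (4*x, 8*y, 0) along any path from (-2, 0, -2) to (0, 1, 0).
-4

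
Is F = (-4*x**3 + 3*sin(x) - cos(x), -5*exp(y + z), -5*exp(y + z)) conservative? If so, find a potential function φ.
Yes, F is conservative. φ = -x**4 - 5*exp(y + z) - sin(x) - 3*cos(x)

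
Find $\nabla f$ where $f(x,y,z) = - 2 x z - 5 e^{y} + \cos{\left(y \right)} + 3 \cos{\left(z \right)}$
(-2*z, -5*exp(y) - sin(y), -2*x - 3*sin(z))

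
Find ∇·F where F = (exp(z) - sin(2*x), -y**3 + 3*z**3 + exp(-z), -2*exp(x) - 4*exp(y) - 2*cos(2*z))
-3*y**2 + 4*sin(2*z) - 2*cos(2*x)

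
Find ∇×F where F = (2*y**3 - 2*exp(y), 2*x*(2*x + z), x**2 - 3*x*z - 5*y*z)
(-2*x - 5*z, -2*x + 3*z, 8*x - 6*y**2 + 2*z + 2*exp(y))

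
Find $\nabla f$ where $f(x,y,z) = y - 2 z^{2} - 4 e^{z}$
(0, 1, -4*z - 4*exp(z))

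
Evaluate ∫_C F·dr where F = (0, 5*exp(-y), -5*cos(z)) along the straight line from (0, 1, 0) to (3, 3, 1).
-5*sin(1) - 5*exp(-3) + 5*exp(-1)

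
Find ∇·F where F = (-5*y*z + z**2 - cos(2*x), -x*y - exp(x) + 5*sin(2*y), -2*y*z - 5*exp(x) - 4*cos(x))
-x - 2*y + 2*sin(2*x) + 10*cos(2*y)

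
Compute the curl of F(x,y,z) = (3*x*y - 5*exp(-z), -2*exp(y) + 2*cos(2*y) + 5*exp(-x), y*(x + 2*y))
(x + 4*y, -y + 5*exp(-z), -3*x - 5*exp(-x))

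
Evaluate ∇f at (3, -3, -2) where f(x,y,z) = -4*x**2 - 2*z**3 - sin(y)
(-24, -cos(3), -24)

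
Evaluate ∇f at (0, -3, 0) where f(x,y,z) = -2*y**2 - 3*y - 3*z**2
(0, 9, 0)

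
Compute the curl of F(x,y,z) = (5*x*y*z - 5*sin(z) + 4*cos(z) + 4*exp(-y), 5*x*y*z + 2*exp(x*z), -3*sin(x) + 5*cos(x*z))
(x*(-5*y - 2*exp(x*z)), 5*x*y + 5*z*sin(x*z) - 4*sin(z) + 3*cos(x) - 5*cos(z), (z*(-5*x + 5*y + 2*exp(x*z))*exp(y) + 4)*exp(-y))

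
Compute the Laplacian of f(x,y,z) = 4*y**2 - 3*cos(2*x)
12*cos(2*x) + 8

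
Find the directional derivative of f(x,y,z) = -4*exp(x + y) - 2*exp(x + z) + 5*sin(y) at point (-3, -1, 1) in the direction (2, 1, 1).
sqrt(6)*(-exp(2) - 2 + 5*exp(4)*cos(1)/6)*exp(-4)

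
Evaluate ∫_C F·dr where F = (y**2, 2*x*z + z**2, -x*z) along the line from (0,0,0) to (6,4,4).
256/3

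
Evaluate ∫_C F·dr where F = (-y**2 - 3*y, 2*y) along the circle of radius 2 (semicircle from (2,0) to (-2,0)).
32/3 + 6*pi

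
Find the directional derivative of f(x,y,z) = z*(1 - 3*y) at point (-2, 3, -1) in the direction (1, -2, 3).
-15*sqrt(14)/7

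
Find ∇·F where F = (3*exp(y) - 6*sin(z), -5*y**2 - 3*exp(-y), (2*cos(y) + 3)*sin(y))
-10*y + 3*exp(-y)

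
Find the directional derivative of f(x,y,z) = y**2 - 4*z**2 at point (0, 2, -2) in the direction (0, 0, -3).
-16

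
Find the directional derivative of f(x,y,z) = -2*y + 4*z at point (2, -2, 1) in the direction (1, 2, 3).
4*sqrt(14)/7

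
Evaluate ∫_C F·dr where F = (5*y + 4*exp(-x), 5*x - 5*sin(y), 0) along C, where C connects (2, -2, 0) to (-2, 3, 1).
-8*sinh(2) - 10 + 5*cos(3) - 5*cos(2)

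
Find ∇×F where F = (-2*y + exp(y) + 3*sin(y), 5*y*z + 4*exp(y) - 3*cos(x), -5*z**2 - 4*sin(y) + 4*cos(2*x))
(-5*y - 4*cos(y), 8*sin(2*x), -exp(y) + 3*sin(x) - 3*cos(y) + 2)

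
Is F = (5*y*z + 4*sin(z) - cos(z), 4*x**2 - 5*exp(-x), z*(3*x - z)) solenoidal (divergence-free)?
No, ∇·F = 3*x - 2*z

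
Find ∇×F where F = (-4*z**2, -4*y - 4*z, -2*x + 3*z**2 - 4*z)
(4, 2 - 8*z, 0)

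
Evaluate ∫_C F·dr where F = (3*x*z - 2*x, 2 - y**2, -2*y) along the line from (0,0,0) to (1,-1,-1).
-14/3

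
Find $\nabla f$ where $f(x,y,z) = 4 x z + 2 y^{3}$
(4*z, 6*y**2, 4*x)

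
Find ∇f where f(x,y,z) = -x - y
(-1, -1, 0)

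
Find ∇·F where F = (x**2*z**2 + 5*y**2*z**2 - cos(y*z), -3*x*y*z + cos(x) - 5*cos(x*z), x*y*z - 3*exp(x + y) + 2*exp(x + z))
x*y + 2*x*z**2 - 3*x*z + 2*exp(x + z)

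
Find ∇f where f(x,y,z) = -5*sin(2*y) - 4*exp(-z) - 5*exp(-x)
(5*exp(-x), -10*cos(2*y), 4*exp(-z))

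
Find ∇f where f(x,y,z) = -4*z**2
(0, 0, -8*z)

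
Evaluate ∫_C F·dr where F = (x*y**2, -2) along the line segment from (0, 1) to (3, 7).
219/2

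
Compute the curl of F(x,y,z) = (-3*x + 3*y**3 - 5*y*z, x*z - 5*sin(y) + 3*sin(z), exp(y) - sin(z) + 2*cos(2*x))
(-x + exp(y) - 3*cos(z), -5*y + 4*sin(2*x), -9*y**2 + 6*z)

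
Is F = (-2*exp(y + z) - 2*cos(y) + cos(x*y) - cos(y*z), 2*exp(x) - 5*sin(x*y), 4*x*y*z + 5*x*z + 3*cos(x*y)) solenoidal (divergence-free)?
No, ∇·F = 4*x*y - 5*x*cos(x*y) + 5*x - y*sin(x*y)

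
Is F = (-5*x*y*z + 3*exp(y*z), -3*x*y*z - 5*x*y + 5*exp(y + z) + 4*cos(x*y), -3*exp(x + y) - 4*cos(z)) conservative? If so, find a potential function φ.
No, ∇×F = (3*x*y - 3*exp(x + y) - 5*exp(y + z), -5*x*y + 3*y*exp(y*z) + 3*exp(x + y), 5*x*z - 3*y*z - 4*y*sin(x*y) - 5*y - 3*z*exp(y*z)) ≠ 0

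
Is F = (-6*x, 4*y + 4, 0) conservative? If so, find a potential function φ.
Yes, F is conservative. φ = -3*x**2 + 2*y**2 + 4*y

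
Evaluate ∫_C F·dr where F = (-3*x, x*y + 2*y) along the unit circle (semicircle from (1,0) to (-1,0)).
2/3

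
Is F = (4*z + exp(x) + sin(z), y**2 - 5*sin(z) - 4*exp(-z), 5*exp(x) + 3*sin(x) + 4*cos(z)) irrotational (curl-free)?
No, ∇×F = (5*cos(z) - 4*exp(-z), -5*exp(x) - 3*cos(x) + cos(z) + 4, 0)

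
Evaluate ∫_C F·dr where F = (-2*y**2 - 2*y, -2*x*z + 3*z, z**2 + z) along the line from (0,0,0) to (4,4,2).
-190/3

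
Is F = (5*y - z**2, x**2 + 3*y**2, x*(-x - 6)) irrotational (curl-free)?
No, ∇×F = (0, 2*x - 2*z + 6, 2*x - 5)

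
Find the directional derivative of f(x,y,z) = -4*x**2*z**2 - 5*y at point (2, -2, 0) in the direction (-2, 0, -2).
0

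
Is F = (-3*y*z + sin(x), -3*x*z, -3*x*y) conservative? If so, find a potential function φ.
Yes, F is conservative. φ = -3*x*y*z - cos(x)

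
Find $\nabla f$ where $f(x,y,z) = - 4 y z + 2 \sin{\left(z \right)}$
(0, -4*z, -4*y + 2*cos(z))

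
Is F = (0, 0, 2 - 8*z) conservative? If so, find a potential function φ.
Yes, F is conservative. φ = 2*z*(1 - 2*z)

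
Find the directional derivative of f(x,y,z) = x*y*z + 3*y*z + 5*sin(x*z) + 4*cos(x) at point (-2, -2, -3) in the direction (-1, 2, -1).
sqrt(6)*(-10 - 4*sin(2) + 25*cos(6))/6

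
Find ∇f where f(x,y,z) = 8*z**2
(0, 0, 16*z)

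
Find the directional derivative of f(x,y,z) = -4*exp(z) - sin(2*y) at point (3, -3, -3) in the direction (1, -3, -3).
6*sqrt(19)*(2 + exp(3)*cos(6))*exp(-3)/19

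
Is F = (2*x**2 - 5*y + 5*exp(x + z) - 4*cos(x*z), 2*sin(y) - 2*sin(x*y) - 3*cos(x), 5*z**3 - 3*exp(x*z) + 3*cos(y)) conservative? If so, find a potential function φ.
No, ∇×F = (-3*sin(y), 4*x*sin(x*z) + 3*z*exp(x*z) + 5*exp(x + z), -2*y*cos(x*y) + 3*sin(x) + 5) ≠ 0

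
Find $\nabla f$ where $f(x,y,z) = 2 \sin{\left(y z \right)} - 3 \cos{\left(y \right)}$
(0, 2*z*cos(y*z) + 3*sin(y), 2*y*cos(y*z))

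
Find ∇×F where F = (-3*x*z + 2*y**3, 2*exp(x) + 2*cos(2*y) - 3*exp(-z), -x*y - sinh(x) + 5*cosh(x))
(-x - 3*exp(-z), -3*x + y - 5*sinh(x) + cosh(x), -6*y**2 + 2*exp(x))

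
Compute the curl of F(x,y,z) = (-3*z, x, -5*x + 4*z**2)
(0, 2, 1)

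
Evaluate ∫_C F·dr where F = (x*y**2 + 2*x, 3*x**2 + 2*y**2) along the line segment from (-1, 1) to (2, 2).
197/12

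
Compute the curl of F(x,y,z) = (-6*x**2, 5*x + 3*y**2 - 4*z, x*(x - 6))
(4, 6 - 2*x, 5)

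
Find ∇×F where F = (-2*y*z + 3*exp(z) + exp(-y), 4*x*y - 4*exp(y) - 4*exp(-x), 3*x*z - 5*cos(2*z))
(0, -2*y - 3*z + 3*exp(z), 4*y + 2*z + exp(-y) + 4*exp(-x))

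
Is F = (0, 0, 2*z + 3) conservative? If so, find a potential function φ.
Yes, F is conservative. φ = z*(z + 3)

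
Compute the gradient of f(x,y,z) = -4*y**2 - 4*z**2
(0, -8*y, -8*z)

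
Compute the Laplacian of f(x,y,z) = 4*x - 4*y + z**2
2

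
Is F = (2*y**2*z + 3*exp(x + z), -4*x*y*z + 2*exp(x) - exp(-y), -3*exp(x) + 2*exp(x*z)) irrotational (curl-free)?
No, ∇×F = (4*x*y, 2*y**2 - 2*z*exp(x*z) + 3*exp(x) + 3*exp(x + z), -8*y*z + 2*exp(x))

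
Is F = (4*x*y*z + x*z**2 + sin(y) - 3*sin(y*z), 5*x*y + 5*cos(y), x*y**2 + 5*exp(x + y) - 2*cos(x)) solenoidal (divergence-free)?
No, ∇·F = 5*x + 4*y*z + z**2 - 5*sin(y)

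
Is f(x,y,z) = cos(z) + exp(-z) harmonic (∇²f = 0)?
No, ∇²f = -cos(z) + exp(-z)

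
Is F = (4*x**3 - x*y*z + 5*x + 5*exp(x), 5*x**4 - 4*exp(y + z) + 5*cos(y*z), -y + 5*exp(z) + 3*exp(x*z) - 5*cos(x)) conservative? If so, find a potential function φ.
No, ∇×F = (5*y*sin(y*z) + 4*exp(y + z) - 1, -x*y - 3*z*exp(x*z) - 5*sin(x), x*(20*x**2 + z)) ≠ 0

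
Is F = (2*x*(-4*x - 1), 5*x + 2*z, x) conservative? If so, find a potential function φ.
No, ∇×F = (-2, -1, 5) ≠ 0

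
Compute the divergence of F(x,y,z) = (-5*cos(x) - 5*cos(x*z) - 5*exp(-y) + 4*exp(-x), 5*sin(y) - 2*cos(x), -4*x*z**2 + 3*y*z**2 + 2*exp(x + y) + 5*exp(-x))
-8*x*z + 6*y*z + 5*z*sin(x*z) + 5*sin(x) + 5*cos(y) - 4*exp(-x)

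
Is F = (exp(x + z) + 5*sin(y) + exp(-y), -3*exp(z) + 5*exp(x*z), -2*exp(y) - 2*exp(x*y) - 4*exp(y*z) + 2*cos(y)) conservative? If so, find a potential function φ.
No, ∇×F = (-2*x*exp(x*y) - 5*x*exp(x*z) - 4*z*exp(y*z) - 2*exp(y) + 3*exp(z) - 2*sin(y), 2*y*exp(x*y) + exp(x + z), 5*z*exp(x*z) - 5*cos(y) + exp(-y)) ≠ 0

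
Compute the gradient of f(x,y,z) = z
(0, 0, 1)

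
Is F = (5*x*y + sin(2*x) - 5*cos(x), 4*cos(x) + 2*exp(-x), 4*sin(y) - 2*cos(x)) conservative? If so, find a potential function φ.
No, ∇×F = (4*cos(y), -2*sin(x), -5*x - 4*sin(x) - 2*exp(-x)) ≠ 0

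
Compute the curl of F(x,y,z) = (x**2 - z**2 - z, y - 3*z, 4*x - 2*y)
(1, -2*z - 5, 0)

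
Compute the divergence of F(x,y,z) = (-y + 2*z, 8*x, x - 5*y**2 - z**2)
-2*z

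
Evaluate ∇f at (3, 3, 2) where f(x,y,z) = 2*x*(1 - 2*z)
(-6, 0, -12)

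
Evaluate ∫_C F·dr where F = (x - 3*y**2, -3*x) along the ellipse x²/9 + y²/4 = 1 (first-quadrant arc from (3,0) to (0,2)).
39/2 - 9*pi/2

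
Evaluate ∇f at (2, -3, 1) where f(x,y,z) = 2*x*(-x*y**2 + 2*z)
(-68, 48, 8)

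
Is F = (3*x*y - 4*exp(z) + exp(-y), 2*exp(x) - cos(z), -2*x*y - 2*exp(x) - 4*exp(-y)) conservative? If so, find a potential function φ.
No, ∇×F = (-2*x - sin(z) + 4*exp(-y), 2*y + 2*exp(x) - 4*exp(z), -3*x + 2*exp(x) + exp(-y)) ≠ 0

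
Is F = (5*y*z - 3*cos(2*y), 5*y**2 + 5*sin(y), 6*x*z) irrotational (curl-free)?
No, ∇×F = (0, 5*y - 6*z, -5*z - 6*sin(2*y))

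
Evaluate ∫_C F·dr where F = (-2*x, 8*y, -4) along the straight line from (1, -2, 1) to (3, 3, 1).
12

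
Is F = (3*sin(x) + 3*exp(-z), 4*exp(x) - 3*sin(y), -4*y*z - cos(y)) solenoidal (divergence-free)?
No, ∇·F = -4*y + 3*cos(x) - 3*cos(y)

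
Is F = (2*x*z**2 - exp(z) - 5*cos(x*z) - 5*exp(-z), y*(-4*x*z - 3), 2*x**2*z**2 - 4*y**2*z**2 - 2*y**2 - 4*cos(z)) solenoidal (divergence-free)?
No, ∇·F = 4*x**2*z - 4*x*z - 8*y**2*z + 2*z**2 + 5*z*sin(x*z) + 4*sin(z) - 3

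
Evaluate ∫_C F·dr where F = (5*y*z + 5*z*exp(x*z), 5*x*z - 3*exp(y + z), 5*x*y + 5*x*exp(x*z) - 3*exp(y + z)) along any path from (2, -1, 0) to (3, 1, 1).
-3*exp(2) + 3*exp(-1) + 10 + 5*exp(3)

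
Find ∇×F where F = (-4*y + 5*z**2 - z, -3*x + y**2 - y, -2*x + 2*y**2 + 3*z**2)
(4*y, 10*z + 1, 1)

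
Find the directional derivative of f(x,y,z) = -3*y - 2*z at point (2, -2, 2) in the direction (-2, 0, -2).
sqrt(2)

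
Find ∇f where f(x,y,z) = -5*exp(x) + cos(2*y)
(-5*exp(x), -2*sin(2*y), 0)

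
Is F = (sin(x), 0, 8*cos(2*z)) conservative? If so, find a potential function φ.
Yes, F is conservative. φ = 4*sin(2*z) - cos(x)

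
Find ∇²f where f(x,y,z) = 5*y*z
0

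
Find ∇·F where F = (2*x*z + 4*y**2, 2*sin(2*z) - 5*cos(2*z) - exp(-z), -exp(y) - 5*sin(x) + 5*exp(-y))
2*z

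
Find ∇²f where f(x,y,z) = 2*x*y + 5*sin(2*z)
-20*sin(2*z)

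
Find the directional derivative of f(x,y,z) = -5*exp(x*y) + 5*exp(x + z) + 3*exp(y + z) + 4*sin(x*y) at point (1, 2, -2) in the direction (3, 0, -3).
sqrt(2)*(-10*exp(2) + 8*cos(2) - 3)/2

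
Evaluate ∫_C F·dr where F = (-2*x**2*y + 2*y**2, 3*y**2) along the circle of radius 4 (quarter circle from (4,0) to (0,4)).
-64/3 + 32*pi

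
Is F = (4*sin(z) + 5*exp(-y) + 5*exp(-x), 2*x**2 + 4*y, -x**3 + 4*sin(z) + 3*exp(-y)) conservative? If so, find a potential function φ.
No, ∇×F = (-3*exp(-y), 3*x**2 + 4*cos(z), 4*x + 5*exp(-y)) ≠ 0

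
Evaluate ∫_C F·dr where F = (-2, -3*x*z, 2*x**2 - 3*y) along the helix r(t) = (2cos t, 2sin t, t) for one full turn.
4*pi*(2 - 3*pi)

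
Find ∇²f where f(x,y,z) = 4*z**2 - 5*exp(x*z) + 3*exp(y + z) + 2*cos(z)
-5*x**2*exp(x*z) - 5*z**2*exp(x*z) + 6*exp(y + z) - 2*cos(z) + 8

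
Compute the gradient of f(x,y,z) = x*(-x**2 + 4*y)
(-3*x**2 + 4*y, 4*x, 0)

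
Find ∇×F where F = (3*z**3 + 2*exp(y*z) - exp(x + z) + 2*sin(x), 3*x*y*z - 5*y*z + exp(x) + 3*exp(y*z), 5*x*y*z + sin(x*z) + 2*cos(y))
(-3*x*y + 5*x*z - 3*y*exp(y*z) + 5*y - 2*sin(y), -5*y*z + 2*y*exp(y*z) + 9*z**2 - z*cos(x*z) - exp(x + z), 3*y*z - 2*z*exp(y*z) + exp(x))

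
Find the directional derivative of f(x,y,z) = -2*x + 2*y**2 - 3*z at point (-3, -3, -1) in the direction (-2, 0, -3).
sqrt(13)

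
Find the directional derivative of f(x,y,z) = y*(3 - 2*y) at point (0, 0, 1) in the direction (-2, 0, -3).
0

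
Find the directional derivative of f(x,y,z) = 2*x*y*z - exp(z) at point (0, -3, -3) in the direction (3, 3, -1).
sqrt(19)*(1 + 54*exp(3))*exp(-3)/19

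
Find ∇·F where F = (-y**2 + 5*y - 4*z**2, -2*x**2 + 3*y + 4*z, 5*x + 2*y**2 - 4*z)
-1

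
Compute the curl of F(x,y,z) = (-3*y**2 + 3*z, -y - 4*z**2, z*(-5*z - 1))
(8*z, 3, 6*y)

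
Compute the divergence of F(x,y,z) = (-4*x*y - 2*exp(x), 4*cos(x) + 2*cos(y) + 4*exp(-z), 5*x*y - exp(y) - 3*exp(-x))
-4*y - 2*exp(x) - 2*sin(y)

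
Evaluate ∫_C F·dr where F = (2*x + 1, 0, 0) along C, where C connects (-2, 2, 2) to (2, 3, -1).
4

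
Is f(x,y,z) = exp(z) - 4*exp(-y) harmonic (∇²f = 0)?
No, ∇²f = exp(z) - 4*exp(-y)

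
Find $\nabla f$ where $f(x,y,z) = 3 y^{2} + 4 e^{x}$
(4*exp(x), 6*y, 0)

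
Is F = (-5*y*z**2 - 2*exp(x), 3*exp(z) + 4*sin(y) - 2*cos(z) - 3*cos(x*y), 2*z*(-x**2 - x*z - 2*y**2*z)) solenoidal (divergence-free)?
No, ∇·F = -2*x**2 - 4*x*z + 3*x*sin(x*y) - 8*y**2*z - 2*exp(x) + 4*cos(y)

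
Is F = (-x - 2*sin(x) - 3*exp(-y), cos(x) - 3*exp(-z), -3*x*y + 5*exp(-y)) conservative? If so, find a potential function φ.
No, ∇×F = (-3*x - 3*exp(-z) - 5*exp(-y), 3*y, -sin(x) - 3*exp(-y)) ≠ 0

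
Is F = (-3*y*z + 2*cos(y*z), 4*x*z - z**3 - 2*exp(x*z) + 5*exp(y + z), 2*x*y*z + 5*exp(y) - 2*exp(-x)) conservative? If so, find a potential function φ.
No, ∇×F = (2*x*z + 2*x*exp(x*z) - 4*x + 3*z**2 + 5*exp(y) - 5*exp(y + z), (-y*(2*z + 2*sin(y*z) + 3)*exp(x) - 2)*exp(-x), z*(-2*exp(x*z) + 2*sin(y*z) + 7)) ≠ 0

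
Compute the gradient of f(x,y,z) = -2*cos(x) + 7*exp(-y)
(2*sin(x), -7*exp(-y), 0)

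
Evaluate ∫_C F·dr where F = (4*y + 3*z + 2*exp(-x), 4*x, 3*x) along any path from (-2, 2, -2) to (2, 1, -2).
4*sinh(2)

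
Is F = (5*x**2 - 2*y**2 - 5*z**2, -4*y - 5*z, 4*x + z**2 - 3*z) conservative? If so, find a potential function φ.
No, ∇×F = (5, -10*z - 4, 4*y) ≠ 0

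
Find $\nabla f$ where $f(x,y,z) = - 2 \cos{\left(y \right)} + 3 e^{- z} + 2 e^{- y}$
(0, 2*sin(y) - 2*exp(-y), -3*exp(-z))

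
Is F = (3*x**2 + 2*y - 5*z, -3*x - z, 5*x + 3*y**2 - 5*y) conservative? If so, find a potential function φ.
No, ∇×F = (6*y - 4, -10, -5) ≠ 0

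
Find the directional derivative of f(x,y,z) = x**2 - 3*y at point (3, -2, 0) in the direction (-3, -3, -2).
-9*sqrt(22)/22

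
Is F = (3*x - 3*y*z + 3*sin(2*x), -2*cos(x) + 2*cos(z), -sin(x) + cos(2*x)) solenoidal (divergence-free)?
No, ∇·F = 6*cos(2*x) + 3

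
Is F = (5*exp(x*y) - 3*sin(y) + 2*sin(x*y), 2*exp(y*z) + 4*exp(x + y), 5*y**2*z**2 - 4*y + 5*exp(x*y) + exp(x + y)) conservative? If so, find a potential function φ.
No, ∇×F = (5*x*exp(x*y) + 10*y*z**2 - 2*y*exp(y*z) + exp(x + y) - 4, -5*y*exp(x*y) - exp(x + y), -5*x*exp(x*y) - 2*x*cos(x*y) + 4*exp(x + y) + 3*cos(y)) ≠ 0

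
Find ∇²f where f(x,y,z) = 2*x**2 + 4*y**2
12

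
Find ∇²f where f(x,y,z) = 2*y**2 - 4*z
4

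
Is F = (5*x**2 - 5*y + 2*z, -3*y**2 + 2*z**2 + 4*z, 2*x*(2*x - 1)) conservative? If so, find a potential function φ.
No, ∇×F = (-4*z - 4, 4 - 8*x, 5) ≠ 0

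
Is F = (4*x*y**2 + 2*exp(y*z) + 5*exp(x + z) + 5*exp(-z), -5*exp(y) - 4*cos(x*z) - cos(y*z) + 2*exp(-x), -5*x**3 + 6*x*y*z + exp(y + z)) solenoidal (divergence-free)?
No, ∇·F = 6*x*y + 4*y**2 + z*sin(y*z) - 5*exp(y) + 5*exp(x + z) + exp(y + z)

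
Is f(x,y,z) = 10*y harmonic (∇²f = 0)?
Yes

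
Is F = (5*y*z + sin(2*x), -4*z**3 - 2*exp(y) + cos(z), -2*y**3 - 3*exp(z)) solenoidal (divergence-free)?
No, ∇·F = -2*exp(y) - 3*exp(z) + 2*cos(2*x)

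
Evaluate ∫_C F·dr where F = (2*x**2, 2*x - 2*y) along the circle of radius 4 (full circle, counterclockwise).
32*pi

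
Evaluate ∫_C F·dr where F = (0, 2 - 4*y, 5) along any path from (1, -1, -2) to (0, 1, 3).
29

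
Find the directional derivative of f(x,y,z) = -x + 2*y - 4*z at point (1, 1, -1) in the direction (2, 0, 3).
-14*sqrt(13)/13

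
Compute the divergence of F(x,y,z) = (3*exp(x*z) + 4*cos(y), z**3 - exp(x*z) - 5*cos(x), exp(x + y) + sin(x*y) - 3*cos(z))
3*z*exp(x*z) + 3*sin(z)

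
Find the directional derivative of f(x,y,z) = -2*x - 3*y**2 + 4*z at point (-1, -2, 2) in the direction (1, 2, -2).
14/3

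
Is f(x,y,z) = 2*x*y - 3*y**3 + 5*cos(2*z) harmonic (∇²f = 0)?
No, ∇²f = -18*y - 20*cos(2*z)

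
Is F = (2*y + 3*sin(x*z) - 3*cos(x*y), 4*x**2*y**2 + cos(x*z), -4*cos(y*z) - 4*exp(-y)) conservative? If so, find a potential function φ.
No, ∇×F = (x*sin(x*z) + 4*z*sin(y*z) + 4*exp(-y), 3*x*cos(x*z), 8*x*y**2 - 3*x*sin(x*y) - z*sin(x*z) - 2) ≠ 0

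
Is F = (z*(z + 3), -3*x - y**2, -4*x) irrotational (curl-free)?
No, ∇×F = (0, 2*z + 7, -3)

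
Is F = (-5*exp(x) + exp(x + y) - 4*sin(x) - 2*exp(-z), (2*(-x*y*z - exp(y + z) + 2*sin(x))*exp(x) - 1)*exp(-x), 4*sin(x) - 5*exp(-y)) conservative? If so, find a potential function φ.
No, ∇×F = ((2*(x*y + exp(y + z))*exp(y) + 5)*exp(-y), -4*cos(x) + 2*exp(-z), -2*y*z - exp(x + y) + 4*cos(x) + exp(-x)) ≠ 0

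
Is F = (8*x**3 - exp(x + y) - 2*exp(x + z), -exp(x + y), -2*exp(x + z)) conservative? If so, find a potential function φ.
Yes, F is conservative. φ = 2*x**4 - exp(x + y) - 2*exp(x + z)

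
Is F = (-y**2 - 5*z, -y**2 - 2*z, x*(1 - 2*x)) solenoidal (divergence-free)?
No, ∇·F = -2*y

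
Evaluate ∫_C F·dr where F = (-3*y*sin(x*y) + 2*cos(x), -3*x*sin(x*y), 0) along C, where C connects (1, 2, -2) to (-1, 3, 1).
-4*sin(1) + 3*cos(3) - 3*cos(2)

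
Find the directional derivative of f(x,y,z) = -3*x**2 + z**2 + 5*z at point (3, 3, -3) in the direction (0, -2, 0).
0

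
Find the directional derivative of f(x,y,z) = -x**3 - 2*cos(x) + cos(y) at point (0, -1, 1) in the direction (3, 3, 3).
sqrt(3)*sin(1)/3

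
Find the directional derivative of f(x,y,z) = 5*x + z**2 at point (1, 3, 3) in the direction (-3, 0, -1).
-21*sqrt(10)/10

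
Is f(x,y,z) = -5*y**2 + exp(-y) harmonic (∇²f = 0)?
No, ∇²f = -10 + exp(-y)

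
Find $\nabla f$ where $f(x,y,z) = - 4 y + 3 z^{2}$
(0, -4, 6*z)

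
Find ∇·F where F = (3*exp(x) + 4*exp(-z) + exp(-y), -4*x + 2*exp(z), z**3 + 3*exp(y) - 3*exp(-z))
3*z**2 + 3*exp(x) + 3*exp(-z)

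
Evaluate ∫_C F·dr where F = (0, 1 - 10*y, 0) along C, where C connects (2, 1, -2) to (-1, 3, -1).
-38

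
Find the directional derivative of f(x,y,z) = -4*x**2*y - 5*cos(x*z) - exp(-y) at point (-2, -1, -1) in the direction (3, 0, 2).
-sqrt(13)*(35*sin(2) + 48)/13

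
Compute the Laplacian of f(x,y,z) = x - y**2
-2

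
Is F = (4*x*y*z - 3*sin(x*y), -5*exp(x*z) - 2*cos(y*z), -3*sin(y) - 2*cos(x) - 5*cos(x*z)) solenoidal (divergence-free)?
No, ∇·F = 5*x*sin(x*z) + 4*y*z - 3*y*cos(x*y) + 2*z*sin(y*z)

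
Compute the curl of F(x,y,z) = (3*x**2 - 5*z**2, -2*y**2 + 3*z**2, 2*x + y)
(1 - 6*z, -10*z - 2, 0)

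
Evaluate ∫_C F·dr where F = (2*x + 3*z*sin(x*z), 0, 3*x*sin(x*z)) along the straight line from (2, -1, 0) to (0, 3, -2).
-4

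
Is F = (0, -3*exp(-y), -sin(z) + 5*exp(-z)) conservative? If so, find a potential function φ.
Yes, F is conservative. φ = cos(z) - 5*exp(-z) + 3*exp(-y)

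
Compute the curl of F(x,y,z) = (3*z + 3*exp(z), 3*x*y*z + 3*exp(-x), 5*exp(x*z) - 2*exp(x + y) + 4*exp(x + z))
(-3*x*y - 2*exp(x + y), -5*z*exp(x*z) + 3*exp(z) + 2*exp(x + y) - 4*exp(x + z) + 3, 3*y*z - 3*exp(-x))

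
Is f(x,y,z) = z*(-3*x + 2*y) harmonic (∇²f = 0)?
Yes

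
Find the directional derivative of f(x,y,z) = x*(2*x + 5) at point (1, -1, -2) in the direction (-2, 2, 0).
-9*sqrt(2)/2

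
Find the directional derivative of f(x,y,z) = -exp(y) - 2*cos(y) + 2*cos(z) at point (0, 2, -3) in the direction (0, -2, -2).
sqrt(2)*(-sin(2) - sin(3) + exp(2)/2)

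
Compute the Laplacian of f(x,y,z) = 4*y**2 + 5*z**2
18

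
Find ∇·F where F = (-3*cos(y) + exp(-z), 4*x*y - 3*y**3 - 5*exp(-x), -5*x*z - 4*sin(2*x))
-x - 9*y**2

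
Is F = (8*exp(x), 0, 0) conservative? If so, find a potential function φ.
Yes, F is conservative. φ = 8*exp(x)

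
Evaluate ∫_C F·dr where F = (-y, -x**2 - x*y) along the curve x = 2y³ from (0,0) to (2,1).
-173/70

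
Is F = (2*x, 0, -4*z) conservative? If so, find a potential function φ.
Yes, F is conservative. φ = x**2 - 2*z**2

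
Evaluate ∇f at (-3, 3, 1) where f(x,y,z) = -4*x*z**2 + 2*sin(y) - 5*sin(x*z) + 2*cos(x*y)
(-4 + 6*sin(9) - 5*cos(3), -6*sin(9) + 2*cos(3), 15*cos(3) + 24)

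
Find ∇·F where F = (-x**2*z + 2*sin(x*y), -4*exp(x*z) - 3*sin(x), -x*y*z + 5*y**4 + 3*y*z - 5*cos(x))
-x*y - 2*x*z + 2*y*cos(x*y) + 3*y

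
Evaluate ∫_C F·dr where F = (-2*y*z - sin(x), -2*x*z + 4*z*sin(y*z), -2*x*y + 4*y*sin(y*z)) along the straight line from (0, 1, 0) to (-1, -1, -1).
5 - 3*cos(1)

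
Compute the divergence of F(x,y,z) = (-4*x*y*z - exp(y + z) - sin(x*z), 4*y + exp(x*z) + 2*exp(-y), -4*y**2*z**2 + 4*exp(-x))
-8*y**2*z - 4*y*z - z*cos(x*z) + 4 - 2*exp(-y)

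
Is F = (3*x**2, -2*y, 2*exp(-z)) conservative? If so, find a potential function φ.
Yes, F is conservative. φ = x**3 - y**2 - 2*exp(-z)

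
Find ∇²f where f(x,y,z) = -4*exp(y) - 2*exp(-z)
-4*exp(y) - 2*exp(-z)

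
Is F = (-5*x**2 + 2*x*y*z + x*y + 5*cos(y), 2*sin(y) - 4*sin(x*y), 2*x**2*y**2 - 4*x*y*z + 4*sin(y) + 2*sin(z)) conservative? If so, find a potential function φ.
No, ∇×F = (4*x**2*y - 4*x*z + 4*cos(y), 2*y*(-2*x*y + x + 2*z), -2*x*z - x - 4*y*cos(x*y) + 5*sin(y)) ≠ 0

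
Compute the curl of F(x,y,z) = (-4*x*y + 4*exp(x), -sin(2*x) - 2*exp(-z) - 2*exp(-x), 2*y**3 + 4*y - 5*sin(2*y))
(6*y**2 - 10*cos(2*y) + 4 - 2*exp(-z), 0, 4*x - 2*cos(2*x) + 2*exp(-x))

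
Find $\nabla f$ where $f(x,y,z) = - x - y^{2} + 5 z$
(-1, -2*y, 5)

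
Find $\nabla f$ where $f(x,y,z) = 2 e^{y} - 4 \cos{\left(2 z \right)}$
(0, 2*exp(y), 8*sin(2*z))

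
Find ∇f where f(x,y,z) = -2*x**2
(-4*x, 0, 0)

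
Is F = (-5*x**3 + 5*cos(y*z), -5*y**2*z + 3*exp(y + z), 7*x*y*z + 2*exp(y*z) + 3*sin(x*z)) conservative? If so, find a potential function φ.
No, ∇×F = (7*x*z + 5*y**2 + 2*z*exp(y*z) - 3*exp(y + z), -7*y*z - 5*y*sin(y*z) - 3*z*cos(x*z), 5*z*sin(y*z)) ≠ 0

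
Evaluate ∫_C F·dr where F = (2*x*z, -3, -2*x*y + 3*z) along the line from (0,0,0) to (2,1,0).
-3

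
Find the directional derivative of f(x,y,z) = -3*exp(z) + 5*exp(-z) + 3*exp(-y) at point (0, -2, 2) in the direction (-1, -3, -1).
sqrt(11)*(5 + 12*exp(4))*exp(-2)/11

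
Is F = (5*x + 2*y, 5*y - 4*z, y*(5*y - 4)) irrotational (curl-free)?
No, ∇×F = (10*y, 0, -2)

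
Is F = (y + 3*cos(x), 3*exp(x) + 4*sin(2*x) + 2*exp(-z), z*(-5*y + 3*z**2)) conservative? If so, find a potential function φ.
No, ∇×F = (-5*z + 2*exp(-z), 0, 3*exp(x) + 8*cos(2*x) - 1) ≠ 0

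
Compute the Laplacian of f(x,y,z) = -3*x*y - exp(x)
-exp(x)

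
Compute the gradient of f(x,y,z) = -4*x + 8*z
(-4, 0, 8)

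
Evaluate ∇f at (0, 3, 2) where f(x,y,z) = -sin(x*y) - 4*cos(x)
(-3, 0, 0)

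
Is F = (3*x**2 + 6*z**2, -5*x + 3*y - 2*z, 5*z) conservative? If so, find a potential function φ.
No, ∇×F = (2, 12*z, -5) ≠ 0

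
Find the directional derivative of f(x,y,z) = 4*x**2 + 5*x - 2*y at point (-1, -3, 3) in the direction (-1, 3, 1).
-3*sqrt(11)/11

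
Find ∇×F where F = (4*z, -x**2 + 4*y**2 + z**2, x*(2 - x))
(-2*z, 2*x + 2, -2*x)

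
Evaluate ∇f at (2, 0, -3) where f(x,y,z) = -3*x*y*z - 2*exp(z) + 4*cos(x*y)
(0, 18, -2*exp(-3))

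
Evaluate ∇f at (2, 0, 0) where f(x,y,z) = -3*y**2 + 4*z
(0, 0, 4)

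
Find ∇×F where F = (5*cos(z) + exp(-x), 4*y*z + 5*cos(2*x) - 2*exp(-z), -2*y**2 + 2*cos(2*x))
(-8*y - 2*exp(-z), 4*sin(2*x) - 5*sin(z), -10*sin(2*x))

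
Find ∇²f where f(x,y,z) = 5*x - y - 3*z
0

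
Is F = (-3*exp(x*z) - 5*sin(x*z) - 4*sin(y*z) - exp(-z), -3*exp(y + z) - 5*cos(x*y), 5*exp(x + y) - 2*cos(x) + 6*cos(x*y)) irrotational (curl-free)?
No, ∇×F = (-6*x*sin(x*y) + 5*exp(x + y) + 3*exp(y + z), -3*x*exp(x*z) - 5*x*cos(x*z) + 6*y*sin(x*y) - 4*y*cos(y*z) - 5*exp(x + y) - 2*sin(x) + exp(-z), 5*y*sin(x*y) + 4*z*cos(y*z))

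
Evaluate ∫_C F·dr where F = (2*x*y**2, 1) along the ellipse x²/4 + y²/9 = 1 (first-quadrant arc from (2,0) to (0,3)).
-15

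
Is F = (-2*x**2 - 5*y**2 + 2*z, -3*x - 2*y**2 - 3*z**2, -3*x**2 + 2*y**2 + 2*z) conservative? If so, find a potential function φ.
No, ∇×F = (4*y + 6*z, 6*x + 2, 10*y - 3) ≠ 0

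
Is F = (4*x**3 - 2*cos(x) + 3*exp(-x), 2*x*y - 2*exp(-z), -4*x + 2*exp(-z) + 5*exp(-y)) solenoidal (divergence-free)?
No, ∇·F = 12*x**2 + 2*x + 2*sin(x) - 2*exp(-z) - 3*exp(-x)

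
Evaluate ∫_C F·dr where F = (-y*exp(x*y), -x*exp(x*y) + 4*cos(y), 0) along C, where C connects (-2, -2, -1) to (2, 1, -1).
-exp(2) + 4*sin(1) + 4*sin(2) + exp(4)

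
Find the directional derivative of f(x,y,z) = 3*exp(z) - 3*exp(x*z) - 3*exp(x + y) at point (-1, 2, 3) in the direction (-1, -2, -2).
-4*cosh(3) + 3*exp(-3) + 3*E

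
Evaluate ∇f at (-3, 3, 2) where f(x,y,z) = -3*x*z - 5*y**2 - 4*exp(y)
(-6, -4*exp(3) - 30, 9)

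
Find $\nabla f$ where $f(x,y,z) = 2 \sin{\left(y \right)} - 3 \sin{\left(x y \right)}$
(-3*y*cos(x*y), -3*x*cos(x*y) + 2*cos(y), 0)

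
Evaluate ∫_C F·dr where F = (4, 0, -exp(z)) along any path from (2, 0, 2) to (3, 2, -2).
4 + 2*sinh(2)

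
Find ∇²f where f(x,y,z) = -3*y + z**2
2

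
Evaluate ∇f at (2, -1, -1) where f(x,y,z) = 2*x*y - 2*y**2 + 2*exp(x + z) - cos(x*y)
(-2 + sin(2) + 2*E, 8 - 2*sin(2), 2*E)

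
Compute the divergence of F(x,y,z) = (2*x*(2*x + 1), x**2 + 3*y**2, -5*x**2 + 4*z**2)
8*x + 6*y + 8*z + 2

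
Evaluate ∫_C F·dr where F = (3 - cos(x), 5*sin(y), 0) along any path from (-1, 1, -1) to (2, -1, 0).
-sin(2) - sin(1) + 9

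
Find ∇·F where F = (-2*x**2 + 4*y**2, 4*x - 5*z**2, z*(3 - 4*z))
-4*x - 8*z + 3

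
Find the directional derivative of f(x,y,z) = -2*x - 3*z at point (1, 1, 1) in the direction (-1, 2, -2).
8/3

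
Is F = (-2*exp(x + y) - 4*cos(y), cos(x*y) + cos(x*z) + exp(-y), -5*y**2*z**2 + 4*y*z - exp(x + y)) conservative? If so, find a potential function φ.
No, ∇×F = (x*sin(x*z) - 10*y*z**2 + 4*z - exp(x + y), exp(x + y), -y*sin(x*y) - z*sin(x*z) + 2*exp(x + y) - 4*sin(y)) ≠ 0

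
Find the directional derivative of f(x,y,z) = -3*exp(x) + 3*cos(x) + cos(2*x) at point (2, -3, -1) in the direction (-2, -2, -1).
4*sin(4)/3 + 2*sin(2) + 2*exp(2)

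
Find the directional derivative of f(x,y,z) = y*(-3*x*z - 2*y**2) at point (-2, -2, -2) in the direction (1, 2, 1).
-16*sqrt(6)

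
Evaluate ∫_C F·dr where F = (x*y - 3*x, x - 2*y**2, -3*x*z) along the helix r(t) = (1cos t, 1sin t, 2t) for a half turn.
pi/2 + 24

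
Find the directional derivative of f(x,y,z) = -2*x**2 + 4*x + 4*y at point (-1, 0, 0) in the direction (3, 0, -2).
24*sqrt(13)/13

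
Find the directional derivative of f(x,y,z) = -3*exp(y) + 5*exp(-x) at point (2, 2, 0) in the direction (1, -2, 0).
sqrt(5)*(-5 + 6*exp(4))*exp(-2)/5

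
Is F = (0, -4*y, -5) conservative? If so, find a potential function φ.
Yes, F is conservative. φ = -2*y**2 - 5*z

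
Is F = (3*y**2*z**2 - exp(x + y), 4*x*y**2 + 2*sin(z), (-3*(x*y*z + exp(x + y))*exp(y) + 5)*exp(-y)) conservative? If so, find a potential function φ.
No, ∇×F = (-3*x*z - 3*exp(x + y) - 2*cos(z) - 5*exp(-y), 6*y**2*z + 3*y*z + 3*exp(x + y), 4*y**2 - 6*y*z**2 + exp(x + y)) ≠ 0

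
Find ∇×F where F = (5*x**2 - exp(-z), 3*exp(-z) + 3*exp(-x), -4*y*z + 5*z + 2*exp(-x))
(-4*z + 3*exp(-z), exp(-z) + 2*exp(-x), -3*exp(-x))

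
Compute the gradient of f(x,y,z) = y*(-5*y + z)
(0, -10*y + z, y)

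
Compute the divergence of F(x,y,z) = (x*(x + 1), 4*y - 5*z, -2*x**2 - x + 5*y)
2*x + 5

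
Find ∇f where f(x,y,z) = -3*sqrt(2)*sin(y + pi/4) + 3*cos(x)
(-3*sin(x), -3*sqrt(2)*cos(y + pi/4), 0)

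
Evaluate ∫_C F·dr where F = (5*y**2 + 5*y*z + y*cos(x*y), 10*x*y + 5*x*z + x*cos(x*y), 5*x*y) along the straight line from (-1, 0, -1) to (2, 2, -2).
sin(4)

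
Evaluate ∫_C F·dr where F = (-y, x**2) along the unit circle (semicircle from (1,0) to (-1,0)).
pi/2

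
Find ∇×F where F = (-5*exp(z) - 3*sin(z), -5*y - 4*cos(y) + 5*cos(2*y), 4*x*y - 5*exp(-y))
(4*x + 5*exp(-y), -4*y - 5*exp(z) - 3*cos(z), 0)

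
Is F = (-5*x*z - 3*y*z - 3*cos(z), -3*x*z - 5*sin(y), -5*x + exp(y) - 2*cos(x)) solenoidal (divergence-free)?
No, ∇·F = -5*z - 5*cos(y)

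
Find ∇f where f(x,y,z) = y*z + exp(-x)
(-exp(-x), z, y)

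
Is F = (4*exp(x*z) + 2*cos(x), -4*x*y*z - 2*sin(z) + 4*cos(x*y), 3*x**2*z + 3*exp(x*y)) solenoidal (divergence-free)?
No, ∇·F = 3*x**2 - 4*x*z - 4*x*sin(x*y) + 4*z*exp(x*z) - 2*sin(x)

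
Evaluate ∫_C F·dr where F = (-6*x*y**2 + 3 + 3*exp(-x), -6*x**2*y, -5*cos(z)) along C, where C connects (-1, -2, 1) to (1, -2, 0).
5*sin(1) + 6 + 6*sinh(1)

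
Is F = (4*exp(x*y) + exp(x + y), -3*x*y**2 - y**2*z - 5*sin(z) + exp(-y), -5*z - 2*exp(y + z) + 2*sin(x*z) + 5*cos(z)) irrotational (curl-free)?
No, ∇×F = (y**2 - 2*exp(y + z) + 5*cos(z), -2*z*cos(x*z), -4*x*exp(x*y) - 3*y**2 - exp(x + y))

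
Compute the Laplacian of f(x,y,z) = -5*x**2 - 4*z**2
-18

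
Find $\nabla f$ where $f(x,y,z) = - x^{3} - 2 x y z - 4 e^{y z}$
(-3*x**2 - 2*y*z, 2*z*(-x - 2*exp(y*z)), 2*y*(-x - 2*exp(y*z)))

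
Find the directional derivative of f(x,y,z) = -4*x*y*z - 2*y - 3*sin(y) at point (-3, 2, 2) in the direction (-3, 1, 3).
sqrt(19)*(142 - 3*cos(2))/19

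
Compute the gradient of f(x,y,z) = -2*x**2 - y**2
(-4*x, -2*y, 0)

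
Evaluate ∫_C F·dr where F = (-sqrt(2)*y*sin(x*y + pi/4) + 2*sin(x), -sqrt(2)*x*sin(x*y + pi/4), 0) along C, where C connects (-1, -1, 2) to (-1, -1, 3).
0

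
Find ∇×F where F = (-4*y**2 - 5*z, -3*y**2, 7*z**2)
(0, -5, 8*y)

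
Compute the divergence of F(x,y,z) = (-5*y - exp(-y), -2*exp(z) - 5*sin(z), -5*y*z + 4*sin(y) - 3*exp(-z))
-5*y + 3*exp(-z)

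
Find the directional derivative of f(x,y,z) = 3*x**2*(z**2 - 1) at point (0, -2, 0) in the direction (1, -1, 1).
0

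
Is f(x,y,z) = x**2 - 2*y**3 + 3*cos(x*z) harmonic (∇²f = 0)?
No, ∇²f = -3*x**2*cos(x*z) - 12*y - 3*z**2*cos(x*z) + 2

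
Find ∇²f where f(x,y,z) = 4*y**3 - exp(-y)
24*y - exp(-y)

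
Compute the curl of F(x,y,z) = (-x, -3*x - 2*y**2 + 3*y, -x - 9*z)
(0, 1, -3)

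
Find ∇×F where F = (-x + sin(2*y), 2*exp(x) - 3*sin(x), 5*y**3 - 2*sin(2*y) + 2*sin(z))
(15*y**2 - 4*cos(2*y), 0, 2*exp(x) - 3*cos(x) - 2*cos(2*y))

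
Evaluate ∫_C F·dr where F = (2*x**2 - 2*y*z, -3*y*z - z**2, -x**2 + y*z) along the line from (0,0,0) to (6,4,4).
-32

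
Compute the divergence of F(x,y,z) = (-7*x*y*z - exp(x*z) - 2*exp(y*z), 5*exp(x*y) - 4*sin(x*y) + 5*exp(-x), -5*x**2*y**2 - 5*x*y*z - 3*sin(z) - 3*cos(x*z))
-5*x*y + 5*x*exp(x*y) + 3*x*sin(x*z) - 4*x*cos(x*y) - 7*y*z - z*exp(x*z) - 3*cos(z)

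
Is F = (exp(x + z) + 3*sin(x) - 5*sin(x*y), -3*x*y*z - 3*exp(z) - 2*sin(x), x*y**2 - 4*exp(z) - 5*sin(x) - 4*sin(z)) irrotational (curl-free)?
No, ∇×F = (5*x*y + 3*exp(z), -y**2 + exp(x + z) + 5*cos(x), 5*x*cos(x*y) - 3*y*z - 2*cos(x))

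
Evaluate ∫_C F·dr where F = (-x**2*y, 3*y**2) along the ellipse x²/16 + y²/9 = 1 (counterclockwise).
48*pi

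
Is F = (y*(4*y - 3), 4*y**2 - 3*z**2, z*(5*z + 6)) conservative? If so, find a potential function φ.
No, ∇×F = (6*z, 0, 3 - 8*y) ≠ 0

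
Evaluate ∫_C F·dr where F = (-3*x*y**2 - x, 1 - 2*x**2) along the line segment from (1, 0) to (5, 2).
-346/3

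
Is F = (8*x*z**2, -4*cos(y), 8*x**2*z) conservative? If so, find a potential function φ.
Yes, F is conservative. φ = 4*x**2*z**2 - 4*sin(y)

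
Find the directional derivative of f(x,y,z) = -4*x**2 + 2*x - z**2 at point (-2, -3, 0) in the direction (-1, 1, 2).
-3*sqrt(6)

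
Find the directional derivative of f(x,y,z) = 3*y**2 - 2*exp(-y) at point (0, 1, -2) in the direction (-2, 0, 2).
0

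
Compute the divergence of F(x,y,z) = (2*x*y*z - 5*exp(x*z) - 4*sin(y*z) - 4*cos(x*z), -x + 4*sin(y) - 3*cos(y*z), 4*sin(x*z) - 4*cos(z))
4*x*cos(x*z) + 2*y*z - 5*z*exp(x*z) + 4*z*sin(x*z) + 3*z*sin(y*z) + 4*sin(z) + 4*cos(y)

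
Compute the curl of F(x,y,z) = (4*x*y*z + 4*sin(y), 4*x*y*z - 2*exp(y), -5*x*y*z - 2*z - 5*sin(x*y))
(-x*(4*y + 5*z + 5*cos(x*y)), y*(4*x + 5*z + 5*cos(x*y)), -4*x*z + 4*y*z - 4*cos(y))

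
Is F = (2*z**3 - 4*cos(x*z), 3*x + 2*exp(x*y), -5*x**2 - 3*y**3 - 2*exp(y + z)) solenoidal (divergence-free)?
No, ∇·F = 2*x*exp(x*y) + 4*z*sin(x*z) - 2*exp(y + z)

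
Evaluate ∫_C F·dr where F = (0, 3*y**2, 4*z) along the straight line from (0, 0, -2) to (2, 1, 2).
1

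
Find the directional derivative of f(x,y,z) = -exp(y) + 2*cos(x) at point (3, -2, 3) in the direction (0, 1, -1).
-sqrt(2)*exp(-2)/2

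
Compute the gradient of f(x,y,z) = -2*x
(-2, 0, 0)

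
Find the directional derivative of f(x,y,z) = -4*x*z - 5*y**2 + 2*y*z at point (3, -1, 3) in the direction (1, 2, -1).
17*sqrt(6)/3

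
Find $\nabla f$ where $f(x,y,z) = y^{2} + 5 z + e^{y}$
(0, 2*y + exp(y), 5)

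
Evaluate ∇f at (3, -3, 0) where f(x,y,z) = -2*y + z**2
(0, -2, 0)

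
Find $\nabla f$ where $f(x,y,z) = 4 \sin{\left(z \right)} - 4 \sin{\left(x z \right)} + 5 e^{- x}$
(-4*z*cos(x*z) - 5*exp(-x), 0, -4*x*cos(x*z) + 4*cos(z))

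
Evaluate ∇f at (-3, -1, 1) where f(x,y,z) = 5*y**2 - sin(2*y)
(0, -10 - 2*cos(2), 0)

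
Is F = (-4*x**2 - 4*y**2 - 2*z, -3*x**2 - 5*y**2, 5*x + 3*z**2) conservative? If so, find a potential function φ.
No, ∇×F = (0, -7, -6*x + 8*y) ≠ 0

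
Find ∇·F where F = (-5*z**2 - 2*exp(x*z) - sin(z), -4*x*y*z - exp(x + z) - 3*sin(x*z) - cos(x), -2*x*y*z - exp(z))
-2*x*y - 4*x*z - 2*z*exp(x*z) - exp(z)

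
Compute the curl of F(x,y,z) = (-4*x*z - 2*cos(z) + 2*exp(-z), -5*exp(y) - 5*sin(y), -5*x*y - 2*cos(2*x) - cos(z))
(-5*x, -4*x + 5*y - 4*sin(2*x) + 2*sin(z) - 2*exp(-z), 0)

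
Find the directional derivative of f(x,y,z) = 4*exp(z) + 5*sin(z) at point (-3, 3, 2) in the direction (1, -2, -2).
-8*exp(2)/3 - 10*cos(2)/3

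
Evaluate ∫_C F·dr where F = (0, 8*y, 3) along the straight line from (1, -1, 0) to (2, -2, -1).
9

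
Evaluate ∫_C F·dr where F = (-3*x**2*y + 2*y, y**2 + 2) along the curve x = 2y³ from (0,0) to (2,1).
-28/15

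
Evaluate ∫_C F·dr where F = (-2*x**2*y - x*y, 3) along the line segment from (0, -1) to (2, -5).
50/3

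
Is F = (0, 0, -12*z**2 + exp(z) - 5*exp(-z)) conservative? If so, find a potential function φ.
Yes, F is conservative. φ = -4*z**3 + exp(z) + 5*exp(-z)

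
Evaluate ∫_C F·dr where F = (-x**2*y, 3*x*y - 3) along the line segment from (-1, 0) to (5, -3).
297/2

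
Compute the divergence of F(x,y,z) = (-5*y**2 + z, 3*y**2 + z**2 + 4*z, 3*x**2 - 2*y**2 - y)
6*y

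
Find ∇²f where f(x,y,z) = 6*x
0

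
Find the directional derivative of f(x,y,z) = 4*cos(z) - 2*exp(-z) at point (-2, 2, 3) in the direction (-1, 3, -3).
6*sqrt(19)*(-1 + 2*exp(3)*sin(3))*exp(-3)/19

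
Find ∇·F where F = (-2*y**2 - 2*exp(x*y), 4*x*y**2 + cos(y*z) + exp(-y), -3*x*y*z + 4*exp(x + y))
5*x*y - 2*y*exp(x*y) - z*sin(y*z) - exp(-y)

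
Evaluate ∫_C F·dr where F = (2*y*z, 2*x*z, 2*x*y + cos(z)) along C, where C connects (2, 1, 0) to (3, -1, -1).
6 - sin(1)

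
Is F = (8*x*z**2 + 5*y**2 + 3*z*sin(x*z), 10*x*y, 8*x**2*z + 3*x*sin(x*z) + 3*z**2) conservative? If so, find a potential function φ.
Yes, F is conservative. φ = 4*x**2*z**2 + 5*x*y**2 + z**3 - 3*cos(x*z)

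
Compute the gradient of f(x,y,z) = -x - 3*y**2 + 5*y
(-1, 5 - 6*y, 0)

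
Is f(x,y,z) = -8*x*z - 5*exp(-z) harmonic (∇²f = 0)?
No, ∇²f = -5*exp(-z)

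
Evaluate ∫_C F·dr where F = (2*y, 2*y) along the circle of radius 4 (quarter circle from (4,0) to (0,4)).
16 - 8*pi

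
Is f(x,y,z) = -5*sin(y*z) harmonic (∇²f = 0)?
No, ∇²f = 5*(y**2 + z**2)*sin(y*z)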